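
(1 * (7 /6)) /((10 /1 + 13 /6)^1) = 7 /73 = 0.10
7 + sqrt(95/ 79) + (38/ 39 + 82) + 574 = sqrt(7505)/ 79 + 25895/ 39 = 665.07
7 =7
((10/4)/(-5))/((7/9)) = -9/14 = -0.64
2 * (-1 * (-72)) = 144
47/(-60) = -47/60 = -0.78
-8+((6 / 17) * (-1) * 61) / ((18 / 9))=-319 / 17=-18.76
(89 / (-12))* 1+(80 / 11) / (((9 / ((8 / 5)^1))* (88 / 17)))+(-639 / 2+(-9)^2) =-1070125 / 4356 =-245.67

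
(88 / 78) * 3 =44 / 13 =3.38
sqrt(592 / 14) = 2 * sqrt(518) / 7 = 6.50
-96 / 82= -48 / 41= -1.17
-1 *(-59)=59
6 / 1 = 6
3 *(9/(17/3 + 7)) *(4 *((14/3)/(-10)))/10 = -189/475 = -0.40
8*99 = 792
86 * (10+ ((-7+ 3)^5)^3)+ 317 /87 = -8033736252031 /87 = -92341796000.36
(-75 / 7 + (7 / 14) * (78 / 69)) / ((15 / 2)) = -1.35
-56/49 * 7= -8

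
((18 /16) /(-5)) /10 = -9 /400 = -0.02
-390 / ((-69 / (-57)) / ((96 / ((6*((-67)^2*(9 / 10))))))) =-395200 / 309741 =-1.28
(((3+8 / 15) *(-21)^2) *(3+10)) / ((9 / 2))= 67522 / 15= 4501.47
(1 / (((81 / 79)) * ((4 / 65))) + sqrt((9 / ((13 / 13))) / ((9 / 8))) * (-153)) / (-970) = -1027 / 62856 + 153 * sqrt(2) / 485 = 0.43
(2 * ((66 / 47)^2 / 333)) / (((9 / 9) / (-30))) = -29040 / 81733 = -0.36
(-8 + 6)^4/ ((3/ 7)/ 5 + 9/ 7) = 35/ 3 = 11.67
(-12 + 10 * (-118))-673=-1865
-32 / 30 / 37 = -16 / 555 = -0.03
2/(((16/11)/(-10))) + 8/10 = -259/20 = -12.95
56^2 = 3136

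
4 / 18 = 2 / 9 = 0.22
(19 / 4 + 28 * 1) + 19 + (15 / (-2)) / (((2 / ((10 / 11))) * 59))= 134193 / 2596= 51.69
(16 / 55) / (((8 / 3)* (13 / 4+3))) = 24 / 1375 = 0.02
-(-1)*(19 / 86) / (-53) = -19 / 4558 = -0.00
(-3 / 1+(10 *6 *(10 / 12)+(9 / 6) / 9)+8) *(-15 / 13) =-1655 / 26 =-63.65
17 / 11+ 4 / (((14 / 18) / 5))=27.26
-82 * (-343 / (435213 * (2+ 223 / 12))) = 112504 / 35832537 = 0.00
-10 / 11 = -0.91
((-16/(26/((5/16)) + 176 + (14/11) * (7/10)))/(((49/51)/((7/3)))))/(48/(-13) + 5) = -2288/20027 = -0.11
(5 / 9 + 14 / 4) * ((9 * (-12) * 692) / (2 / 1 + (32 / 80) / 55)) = -3472975 / 23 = -150998.91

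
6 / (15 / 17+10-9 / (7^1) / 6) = 1428 / 2539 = 0.56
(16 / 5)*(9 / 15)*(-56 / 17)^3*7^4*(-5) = 20239392768 / 24565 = 823911.78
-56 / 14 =-4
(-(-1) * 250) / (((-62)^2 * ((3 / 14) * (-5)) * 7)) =-25 / 2883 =-0.01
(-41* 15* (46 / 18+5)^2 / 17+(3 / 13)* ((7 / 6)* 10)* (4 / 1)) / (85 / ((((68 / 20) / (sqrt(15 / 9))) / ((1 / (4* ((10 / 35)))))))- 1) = -1009540000* sqrt(15) / 53679483- 46150400 / 17893161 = -75.42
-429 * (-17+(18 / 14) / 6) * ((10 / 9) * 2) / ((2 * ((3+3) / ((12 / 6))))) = 2667.06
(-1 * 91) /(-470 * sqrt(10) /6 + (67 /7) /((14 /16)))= 10755108 /661683293 + 154036155 * sqrt(10) /1323366586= 0.38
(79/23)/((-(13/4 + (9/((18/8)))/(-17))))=-5372/4715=-1.14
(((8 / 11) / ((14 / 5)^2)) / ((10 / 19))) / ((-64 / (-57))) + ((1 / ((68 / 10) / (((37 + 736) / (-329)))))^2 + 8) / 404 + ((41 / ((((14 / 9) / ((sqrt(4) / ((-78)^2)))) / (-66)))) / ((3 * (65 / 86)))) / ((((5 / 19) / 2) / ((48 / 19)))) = -81418828363378587 / 17452421657070400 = -4.67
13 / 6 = 2.17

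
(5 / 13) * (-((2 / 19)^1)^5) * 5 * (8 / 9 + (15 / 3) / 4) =-15400 / 289703583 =-0.00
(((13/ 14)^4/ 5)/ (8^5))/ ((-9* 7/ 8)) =-28561/ 49565859840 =-0.00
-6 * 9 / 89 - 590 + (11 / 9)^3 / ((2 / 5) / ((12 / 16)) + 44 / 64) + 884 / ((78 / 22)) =-2153074240 / 6336711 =-339.78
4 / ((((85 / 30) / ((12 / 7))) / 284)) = 81792 / 119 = 687.33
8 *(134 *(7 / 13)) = 7504 / 13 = 577.23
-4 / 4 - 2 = -3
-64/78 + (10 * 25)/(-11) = -23.55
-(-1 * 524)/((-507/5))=-5.17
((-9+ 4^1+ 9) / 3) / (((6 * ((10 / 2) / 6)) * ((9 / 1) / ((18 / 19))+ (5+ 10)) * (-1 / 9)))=-24 / 245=-0.10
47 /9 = 5.22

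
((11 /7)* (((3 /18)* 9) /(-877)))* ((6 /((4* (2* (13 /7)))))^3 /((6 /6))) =-43659 /246626432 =-0.00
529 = 529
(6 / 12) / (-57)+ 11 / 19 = 65 / 114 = 0.57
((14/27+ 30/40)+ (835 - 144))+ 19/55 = 4114127/5940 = 692.61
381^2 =145161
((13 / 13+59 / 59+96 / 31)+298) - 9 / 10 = 302.20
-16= -16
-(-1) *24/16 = 3/2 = 1.50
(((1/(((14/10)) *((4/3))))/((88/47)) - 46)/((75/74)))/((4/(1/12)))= -4167643/4435200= -0.94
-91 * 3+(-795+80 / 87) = -92836 / 87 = -1067.08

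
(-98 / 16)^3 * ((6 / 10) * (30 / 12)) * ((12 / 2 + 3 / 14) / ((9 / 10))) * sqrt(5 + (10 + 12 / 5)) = -487403 * sqrt(435) / 1024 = -9927.34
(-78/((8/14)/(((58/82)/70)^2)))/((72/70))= -10933/806880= -0.01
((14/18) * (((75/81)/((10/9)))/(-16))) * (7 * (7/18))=-1715/15552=-0.11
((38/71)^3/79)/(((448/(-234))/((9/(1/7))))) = -7222527/113099876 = -0.06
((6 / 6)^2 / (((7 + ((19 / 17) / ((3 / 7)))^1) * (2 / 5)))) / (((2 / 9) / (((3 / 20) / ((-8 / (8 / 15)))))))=-459 / 39200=-0.01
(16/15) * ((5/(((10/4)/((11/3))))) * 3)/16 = 22/15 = 1.47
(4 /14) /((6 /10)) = 10 /21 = 0.48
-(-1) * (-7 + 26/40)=-127/20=-6.35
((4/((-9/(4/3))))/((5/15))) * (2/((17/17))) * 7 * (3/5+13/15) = -4928/135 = -36.50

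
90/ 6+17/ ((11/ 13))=386/ 11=35.09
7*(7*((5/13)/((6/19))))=4655/78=59.68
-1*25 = -25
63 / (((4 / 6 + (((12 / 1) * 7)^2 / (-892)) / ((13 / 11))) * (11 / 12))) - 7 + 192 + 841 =292484736 / 288277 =1014.60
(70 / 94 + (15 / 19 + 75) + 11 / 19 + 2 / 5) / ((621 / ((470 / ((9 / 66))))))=15228224 / 35397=430.21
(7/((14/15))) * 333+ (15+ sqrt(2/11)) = sqrt(22)/11+ 5025/2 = 2512.93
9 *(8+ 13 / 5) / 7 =477 / 35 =13.63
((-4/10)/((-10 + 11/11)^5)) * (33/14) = 11/688905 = 0.00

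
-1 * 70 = -70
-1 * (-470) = 470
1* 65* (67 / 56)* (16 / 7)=8710 / 49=177.76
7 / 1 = 7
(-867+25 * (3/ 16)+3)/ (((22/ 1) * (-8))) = 13749/ 2816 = 4.88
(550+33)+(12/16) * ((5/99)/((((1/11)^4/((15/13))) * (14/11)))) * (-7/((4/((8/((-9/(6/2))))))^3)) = 570658/351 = 1625.81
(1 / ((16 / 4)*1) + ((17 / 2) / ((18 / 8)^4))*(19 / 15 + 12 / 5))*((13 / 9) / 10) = 1500551 / 7085880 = 0.21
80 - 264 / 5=136 / 5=27.20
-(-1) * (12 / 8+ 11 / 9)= 49 / 18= 2.72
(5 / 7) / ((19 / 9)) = 45 / 133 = 0.34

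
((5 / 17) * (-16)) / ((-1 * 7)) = 80 / 119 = 0.67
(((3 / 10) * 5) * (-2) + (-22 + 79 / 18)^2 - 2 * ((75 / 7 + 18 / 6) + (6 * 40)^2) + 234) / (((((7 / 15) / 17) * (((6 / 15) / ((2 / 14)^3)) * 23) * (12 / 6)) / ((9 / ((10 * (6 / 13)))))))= -287419867085 / 222659136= -1290.85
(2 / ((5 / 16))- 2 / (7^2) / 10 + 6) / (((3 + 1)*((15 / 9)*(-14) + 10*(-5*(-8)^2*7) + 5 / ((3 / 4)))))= -0.00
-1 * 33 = -33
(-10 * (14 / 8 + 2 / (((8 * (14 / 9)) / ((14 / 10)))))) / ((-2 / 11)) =869 / 8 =108.62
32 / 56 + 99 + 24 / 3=753 / 7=107.57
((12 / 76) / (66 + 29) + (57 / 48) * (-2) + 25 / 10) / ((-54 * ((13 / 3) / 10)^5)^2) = 9259312500000 / 49766915557489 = 0.19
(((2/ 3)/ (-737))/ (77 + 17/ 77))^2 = 49/ 357093490329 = 0.00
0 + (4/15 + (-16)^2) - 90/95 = 72766/285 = 255.32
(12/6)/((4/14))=7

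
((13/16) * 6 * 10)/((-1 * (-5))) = 39/4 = 9.75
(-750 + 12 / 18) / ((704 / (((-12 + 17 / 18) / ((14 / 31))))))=1733489 / 66528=26.06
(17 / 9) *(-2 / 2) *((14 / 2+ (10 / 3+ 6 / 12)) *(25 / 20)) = -5525 / 216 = -25.58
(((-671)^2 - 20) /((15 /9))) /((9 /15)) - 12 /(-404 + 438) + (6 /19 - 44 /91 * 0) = 145421371 /323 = 450220.96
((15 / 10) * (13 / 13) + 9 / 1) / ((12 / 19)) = 133 / 8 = 16.62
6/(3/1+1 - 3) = 6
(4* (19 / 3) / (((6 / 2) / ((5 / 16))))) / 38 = 5 / 72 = 0.07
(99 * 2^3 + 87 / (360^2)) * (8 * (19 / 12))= 650074151 / 64800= 10032.01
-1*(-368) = 368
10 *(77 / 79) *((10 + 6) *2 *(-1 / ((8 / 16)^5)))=-9980.76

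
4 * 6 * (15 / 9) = 40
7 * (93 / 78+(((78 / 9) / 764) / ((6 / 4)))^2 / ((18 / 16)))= 5771284897 / 691460874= 8.35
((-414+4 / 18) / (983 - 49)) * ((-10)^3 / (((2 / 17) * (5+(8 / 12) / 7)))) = 110789000 / 149907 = 739.05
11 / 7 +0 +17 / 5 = 4.97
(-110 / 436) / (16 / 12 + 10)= -165 / 7412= -0.02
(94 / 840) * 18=141 / 70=2.01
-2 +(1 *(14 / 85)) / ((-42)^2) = -2.00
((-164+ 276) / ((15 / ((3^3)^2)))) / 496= 1701 / 155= 10.97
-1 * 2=-2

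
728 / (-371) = -104 / 53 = -1.96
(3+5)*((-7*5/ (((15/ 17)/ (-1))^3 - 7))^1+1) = 838884/ 18883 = 44.43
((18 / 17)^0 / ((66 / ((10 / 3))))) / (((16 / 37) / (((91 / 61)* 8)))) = 16835 / 12078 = 1.39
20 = 20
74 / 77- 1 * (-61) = 4771 / 77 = 61.96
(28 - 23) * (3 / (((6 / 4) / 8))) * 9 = 720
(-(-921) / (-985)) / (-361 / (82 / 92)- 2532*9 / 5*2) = 37761 / 384474262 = 0.00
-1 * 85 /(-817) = 85 /817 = 0.10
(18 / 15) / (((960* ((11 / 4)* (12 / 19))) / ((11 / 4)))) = 19 / 9600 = 0.00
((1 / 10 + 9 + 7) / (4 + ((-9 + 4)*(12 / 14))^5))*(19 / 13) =-51412613 / 3150260360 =-0.02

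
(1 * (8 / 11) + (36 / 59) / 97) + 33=2123629 / 62953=33.73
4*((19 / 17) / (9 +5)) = 38 / 119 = 0.32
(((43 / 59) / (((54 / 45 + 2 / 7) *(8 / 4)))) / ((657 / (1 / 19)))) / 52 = 1505 / 3982975776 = 0.00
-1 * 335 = -335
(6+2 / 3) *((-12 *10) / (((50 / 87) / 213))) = -296496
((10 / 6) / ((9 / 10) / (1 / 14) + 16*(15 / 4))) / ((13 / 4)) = 100 / 14157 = 0.01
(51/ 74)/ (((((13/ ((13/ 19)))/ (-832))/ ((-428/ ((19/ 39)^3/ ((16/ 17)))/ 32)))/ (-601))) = -9521308824768/ 4821877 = -1974606.33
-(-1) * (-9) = -9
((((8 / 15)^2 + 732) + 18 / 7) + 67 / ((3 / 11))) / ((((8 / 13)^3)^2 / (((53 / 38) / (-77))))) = -35915460384661 / 109825228800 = -327.02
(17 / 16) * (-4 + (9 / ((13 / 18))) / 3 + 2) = 119 / 52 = 2.29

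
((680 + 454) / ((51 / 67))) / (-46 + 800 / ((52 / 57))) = 1.79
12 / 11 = 1.09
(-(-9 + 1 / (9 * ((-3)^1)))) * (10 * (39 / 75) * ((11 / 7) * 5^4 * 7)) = 8723000 / 27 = 323074.07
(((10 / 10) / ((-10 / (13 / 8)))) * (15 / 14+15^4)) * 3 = -5528367 / 224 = -24680.21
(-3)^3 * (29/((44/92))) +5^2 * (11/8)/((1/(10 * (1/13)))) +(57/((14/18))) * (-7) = -1214779/572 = -2123.74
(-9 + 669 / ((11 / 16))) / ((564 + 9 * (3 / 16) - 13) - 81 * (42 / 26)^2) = 28675920 / 10152241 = 2.82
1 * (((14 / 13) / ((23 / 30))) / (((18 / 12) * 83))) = 280 / 24817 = 0.01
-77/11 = -7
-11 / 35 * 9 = -99 / 35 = -2.83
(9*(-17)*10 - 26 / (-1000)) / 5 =-764987 / 2500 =-305.99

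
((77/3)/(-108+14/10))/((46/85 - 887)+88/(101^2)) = 333827725/1229035642731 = 0.00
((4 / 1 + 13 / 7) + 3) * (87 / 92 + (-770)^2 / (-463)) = -1689702089 / 149086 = -11333.74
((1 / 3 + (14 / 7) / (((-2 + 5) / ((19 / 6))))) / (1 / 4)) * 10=880 / 9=97.78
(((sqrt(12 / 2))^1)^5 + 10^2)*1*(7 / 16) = 63*sqrt(6) / 4 + 175 / 4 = 82.33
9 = 9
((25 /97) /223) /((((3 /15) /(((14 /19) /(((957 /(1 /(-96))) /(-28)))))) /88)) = 12250 /107268129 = 0.00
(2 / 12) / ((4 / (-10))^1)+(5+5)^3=11995 / 12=999.58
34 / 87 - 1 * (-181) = 15781 / 87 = 181.39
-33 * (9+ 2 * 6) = -693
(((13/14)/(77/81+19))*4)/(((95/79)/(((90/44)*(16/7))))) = 748683/1034341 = 0.72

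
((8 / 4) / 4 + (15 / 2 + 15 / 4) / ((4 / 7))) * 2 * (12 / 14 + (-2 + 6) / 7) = 1615 / 28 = 57.68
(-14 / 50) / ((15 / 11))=-77 / 375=-0.21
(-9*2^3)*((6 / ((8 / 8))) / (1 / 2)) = -864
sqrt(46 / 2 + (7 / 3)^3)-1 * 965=-965 + 2 * sqrt(723) / 9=-959.02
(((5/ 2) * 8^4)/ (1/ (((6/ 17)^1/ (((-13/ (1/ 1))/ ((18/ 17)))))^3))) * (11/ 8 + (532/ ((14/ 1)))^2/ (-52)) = 4426124083200/ 689393108209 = 6.42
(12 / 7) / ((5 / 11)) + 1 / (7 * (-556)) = 73387 / 19460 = 3.77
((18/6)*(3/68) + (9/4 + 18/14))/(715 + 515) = 291/97580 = 0.00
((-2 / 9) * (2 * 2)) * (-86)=688 / 9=76.44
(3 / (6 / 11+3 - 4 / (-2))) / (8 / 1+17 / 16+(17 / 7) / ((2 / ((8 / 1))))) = 1232 / 42761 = 0.03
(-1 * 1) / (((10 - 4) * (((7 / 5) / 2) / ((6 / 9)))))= -0.16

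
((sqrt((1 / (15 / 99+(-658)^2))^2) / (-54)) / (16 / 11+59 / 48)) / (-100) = 242 / 1518437751675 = 0.00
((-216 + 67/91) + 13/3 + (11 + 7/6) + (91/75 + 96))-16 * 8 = -3133363/13650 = -229.55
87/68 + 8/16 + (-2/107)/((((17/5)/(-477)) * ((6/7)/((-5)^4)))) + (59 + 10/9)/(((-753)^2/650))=71065242607607/37130017356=1913.96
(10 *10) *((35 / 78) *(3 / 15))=350 / 39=8.97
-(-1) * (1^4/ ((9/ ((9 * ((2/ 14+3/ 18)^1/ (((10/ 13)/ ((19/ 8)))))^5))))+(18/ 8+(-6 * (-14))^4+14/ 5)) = 21321295153576067941297051/ 428249029017600000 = 49787141.85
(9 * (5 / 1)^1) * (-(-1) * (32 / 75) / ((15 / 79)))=101.12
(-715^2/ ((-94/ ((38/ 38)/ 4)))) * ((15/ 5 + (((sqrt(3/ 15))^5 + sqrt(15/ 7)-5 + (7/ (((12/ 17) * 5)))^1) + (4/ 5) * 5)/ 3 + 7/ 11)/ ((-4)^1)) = -1552265/ 1152-511225 * sqrt(105)/ 31584-20449 * sqrt(5)/ 22560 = -1515.34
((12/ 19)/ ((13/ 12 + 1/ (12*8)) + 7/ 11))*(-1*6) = -8448/ 3857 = -2.19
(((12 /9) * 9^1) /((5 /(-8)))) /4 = -4.80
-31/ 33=-0.94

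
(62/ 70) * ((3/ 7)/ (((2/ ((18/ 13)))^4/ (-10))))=-1220346/ 1399489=-0.87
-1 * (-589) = 589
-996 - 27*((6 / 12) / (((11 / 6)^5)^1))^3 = -4160540763612311340 / 4177248169415651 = -996.00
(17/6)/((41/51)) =289/82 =3.52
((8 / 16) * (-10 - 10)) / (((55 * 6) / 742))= -742 / 33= -22.48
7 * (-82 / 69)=-574 / 69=-8.32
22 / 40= 11 / 20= 0.55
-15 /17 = -0.88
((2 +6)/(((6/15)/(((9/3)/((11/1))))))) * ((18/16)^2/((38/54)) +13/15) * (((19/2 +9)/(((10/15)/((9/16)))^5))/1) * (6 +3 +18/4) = 1552.60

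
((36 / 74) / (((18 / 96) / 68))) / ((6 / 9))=9792 / 37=264.65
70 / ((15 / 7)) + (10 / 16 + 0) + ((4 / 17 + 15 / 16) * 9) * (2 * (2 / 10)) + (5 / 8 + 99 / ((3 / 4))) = 347083 / 2040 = 170.14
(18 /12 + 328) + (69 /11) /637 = 4617751 /14014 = 329.51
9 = 9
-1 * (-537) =537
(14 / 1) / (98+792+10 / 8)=56 / 3565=0.02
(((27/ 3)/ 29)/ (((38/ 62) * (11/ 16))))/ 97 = 4464/ 587917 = 0.01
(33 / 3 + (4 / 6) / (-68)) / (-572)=-0.02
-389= -389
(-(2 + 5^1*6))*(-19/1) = 608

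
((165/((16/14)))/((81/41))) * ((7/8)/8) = 110495/13824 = 7.99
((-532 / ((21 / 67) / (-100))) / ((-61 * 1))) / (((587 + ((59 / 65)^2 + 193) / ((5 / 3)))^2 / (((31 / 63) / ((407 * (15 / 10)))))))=-14088784287500000 / 3107241344382376603941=-0.00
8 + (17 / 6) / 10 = 497 / 60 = 8.28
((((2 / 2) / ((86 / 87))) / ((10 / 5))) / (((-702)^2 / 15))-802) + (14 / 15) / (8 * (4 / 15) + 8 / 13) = -801.66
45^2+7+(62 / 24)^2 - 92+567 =361969 / 144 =2513.67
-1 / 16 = -0.06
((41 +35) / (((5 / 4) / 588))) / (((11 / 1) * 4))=44688 / 55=812.51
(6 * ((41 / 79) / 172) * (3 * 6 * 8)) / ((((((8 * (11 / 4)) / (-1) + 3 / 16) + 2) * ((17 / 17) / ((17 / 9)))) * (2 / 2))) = -267648 / 1076849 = -0.25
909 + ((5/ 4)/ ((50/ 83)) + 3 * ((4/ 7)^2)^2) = 911.39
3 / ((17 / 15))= 45 / 17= 2.65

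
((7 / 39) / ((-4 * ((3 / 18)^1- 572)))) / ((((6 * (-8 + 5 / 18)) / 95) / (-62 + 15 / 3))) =113715 / 12399634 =0.01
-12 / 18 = -2 / 3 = -0.67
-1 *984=-984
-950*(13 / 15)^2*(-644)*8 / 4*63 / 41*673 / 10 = 19483603048 / 205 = 95041966.09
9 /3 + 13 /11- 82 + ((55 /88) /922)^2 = -77.82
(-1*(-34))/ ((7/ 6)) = 204/ 7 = 29.14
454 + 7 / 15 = 454.47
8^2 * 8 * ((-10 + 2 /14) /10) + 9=-17349 /35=-495.69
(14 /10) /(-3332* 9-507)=-7 /152475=-0.00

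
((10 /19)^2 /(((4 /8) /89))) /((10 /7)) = 34.52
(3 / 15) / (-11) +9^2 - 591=-28051 / 55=-510.02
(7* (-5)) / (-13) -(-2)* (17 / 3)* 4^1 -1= 1834 / 39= 47.03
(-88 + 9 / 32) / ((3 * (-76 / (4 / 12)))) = 2807 / 21888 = 0.13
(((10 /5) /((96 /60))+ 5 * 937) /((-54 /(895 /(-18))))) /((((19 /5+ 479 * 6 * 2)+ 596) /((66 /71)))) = 922722625 /1460247912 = 0.63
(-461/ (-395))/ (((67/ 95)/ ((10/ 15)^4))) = 140144/ 428733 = 0.33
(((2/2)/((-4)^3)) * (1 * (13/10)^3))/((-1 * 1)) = 2197/64000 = 0.03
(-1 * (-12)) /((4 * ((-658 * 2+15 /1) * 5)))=-3 /6505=-0.00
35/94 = 0.37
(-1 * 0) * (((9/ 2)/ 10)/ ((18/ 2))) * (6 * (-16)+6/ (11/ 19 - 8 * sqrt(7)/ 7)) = 0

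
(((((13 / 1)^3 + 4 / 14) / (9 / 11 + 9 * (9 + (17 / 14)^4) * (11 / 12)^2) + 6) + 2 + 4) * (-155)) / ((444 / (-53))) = 480951299195 / 688538513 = 698.51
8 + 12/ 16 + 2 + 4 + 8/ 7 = 445/ 28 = 15.89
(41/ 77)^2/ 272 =1681/ 1612688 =0.00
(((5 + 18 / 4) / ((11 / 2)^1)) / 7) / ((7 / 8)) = 152 / 539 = 0.28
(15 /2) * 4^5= 7680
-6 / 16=-3 / 8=-0.38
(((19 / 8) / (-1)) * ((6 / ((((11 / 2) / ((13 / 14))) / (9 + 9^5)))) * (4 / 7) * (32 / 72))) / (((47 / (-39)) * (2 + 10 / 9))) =9624.47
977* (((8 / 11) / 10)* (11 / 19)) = 3908 / 95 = 41.14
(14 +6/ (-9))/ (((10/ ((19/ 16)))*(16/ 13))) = 247/ 192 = 1.29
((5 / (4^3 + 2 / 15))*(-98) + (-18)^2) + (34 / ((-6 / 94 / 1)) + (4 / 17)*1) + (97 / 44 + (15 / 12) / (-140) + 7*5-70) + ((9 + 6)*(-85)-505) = -61317082685 / 30222192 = -2028.88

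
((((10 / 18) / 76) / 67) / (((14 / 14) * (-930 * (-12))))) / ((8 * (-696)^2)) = 1 / 396399922495488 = 0.00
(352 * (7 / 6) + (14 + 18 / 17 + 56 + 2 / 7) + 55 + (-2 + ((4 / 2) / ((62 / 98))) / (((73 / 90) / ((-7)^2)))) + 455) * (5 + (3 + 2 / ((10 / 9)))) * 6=13357531628 / 192355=69442.08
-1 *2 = -2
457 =457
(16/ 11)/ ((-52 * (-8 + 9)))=-4/ 143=-0.03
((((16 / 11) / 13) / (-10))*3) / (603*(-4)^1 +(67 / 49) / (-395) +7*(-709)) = 3871 / 850511519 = 0.00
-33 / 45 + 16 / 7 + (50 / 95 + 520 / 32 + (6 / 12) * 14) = 202123 / 7980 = 25.33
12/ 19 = 0.63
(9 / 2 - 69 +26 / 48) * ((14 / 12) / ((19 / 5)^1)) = -19.64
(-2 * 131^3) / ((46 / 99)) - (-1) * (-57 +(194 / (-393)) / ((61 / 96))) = -1778495641904 / 183793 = -9676623.39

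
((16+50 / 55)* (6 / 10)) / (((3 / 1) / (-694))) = -129084 / 55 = -2346.98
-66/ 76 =-33/ 38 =-0.87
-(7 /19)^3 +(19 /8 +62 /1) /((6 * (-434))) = -10677761 /142886688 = -0.07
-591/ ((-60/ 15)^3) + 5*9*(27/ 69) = 39513/ 1472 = 26.84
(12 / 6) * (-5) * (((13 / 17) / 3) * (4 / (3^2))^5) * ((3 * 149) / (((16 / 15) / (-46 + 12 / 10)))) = 829.88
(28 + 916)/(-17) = -944/17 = -55.53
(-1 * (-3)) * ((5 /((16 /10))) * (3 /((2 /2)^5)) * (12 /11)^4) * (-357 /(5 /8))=-333123840 /14641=-22752.81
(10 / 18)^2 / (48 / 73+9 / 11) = 4015 / 19197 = 0.21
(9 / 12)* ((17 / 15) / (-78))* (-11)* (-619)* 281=-32526593 / 1560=-20850.38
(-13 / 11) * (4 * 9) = -468 / 11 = -42.55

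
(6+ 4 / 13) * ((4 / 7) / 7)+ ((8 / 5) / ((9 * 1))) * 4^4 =1319336 / 28665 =46.03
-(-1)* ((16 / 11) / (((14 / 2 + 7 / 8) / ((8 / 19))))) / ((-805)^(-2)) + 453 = 95648893 / 1881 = 50850.02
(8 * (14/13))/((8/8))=112/13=8.62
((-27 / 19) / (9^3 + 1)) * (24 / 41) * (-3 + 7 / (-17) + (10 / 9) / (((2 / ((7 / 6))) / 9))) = -702 / 254405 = -0.00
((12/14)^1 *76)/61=456/427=1.07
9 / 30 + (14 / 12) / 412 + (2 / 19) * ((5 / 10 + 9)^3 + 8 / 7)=149055749 / 1643880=90.67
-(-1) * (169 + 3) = 172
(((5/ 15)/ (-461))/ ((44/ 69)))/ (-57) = 23/ 1156188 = 0.00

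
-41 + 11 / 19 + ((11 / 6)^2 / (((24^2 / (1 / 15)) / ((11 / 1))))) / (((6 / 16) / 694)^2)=3036625121 / 207765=14615.67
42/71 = 0.59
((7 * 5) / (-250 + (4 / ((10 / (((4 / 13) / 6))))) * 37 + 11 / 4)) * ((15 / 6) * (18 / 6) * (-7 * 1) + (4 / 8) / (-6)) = 1435525 / 192263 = 7.47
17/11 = 1.55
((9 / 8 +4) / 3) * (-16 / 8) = -41 / 12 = -3.42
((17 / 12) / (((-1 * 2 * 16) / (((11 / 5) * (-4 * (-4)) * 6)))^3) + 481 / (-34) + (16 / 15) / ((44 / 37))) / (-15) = 117960373 / 4207500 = 28.04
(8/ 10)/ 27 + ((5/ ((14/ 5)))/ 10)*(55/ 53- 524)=-18703039/ 200340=-93.36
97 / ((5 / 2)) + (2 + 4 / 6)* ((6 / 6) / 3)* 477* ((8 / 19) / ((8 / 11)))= 27006 / 95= 284.27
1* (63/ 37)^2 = 3969/ 1369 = 2.90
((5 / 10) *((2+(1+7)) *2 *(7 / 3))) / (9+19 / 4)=56 / 33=1.70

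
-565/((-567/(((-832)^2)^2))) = 270733347389440/567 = 477483857829.70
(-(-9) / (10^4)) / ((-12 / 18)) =-27 / 20000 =-0.00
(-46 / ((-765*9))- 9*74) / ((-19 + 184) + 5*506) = -655052 / 2650725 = -0.25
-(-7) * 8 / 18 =28 / 9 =3.11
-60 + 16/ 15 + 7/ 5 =-863/ 15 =-57.53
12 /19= 0.63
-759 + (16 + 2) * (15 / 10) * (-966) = -26841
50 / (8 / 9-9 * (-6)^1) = 225 / 247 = 0.91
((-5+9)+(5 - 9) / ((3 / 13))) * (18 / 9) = -80 / 3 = -26.67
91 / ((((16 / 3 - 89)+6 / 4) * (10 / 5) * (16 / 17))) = -273 / 464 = -0.59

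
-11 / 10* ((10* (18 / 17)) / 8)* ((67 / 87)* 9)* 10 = -100.91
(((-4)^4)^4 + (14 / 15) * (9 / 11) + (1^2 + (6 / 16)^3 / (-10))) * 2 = 8589934595.52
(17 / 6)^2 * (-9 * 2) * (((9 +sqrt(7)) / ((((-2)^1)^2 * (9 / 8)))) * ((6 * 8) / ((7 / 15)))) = -208080 / 7-23120 * sqrt(7) / 7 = -38464.25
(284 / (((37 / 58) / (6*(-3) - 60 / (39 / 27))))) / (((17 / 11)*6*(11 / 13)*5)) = -2124888 / 3145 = -675.64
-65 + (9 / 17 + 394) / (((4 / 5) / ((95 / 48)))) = 2973665 / 3264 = 911.05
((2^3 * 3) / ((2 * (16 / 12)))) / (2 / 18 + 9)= 81 / 82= 0.99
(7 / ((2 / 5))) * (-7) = -245 / 2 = -122.50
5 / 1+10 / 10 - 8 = -2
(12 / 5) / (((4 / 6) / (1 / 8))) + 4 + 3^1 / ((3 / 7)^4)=50423 / 540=93.38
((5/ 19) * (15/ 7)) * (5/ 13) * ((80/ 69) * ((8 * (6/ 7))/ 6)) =80000/ 278369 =0.29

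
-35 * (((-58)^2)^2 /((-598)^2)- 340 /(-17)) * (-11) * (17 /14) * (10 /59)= 21585148200 /5274659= 4092.24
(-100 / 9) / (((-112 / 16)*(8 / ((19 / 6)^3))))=171475 / 27216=6.30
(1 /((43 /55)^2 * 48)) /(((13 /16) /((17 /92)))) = 51425 /6634212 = 0.01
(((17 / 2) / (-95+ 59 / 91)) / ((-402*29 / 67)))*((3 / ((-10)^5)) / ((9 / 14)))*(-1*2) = 10829 / 224094600000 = 0.00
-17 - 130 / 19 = -453 / 19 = -23.84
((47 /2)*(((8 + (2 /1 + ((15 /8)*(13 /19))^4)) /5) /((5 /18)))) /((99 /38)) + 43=96989882259 /772597760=125.54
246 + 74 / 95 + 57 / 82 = 1927823 / 7790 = 247.47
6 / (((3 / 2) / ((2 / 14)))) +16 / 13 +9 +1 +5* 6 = 3804 / 91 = 41.80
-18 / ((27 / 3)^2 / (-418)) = 836 / 9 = 92.89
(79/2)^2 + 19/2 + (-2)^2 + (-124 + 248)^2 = 67799/4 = 16949.75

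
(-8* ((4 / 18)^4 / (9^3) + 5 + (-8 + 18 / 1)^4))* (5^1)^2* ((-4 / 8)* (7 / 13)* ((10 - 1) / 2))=16748761701350 / 6908733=2424288.46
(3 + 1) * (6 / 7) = 24 / 7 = 3.43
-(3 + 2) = -5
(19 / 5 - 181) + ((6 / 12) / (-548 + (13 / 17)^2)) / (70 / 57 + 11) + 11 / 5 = -2270214019 / 12972646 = -175.00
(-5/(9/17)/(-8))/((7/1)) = 85/504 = 0.17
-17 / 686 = -0.02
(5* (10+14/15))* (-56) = -9184/3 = -3061.33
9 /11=0.82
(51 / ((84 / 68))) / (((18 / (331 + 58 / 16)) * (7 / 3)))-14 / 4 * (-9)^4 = -22634.57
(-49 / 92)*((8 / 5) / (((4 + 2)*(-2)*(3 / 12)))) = 98 / 345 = 0.28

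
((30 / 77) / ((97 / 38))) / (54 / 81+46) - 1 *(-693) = 36232290 / 52283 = 693.00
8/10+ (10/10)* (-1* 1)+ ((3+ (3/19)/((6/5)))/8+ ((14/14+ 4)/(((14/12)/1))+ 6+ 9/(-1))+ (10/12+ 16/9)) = 391493/95760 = 4.09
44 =44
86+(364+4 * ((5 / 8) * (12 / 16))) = 3615 / 8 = 451.88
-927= -927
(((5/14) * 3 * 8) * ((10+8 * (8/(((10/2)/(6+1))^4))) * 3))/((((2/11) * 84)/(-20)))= -10554324/1225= -8615.77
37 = 37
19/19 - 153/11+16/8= -10.91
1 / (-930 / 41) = -41 / 930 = -0.04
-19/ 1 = -19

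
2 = 2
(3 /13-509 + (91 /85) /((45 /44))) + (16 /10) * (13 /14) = -176208346 /348075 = -506.24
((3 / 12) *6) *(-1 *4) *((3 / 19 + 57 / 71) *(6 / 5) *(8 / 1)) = -55.34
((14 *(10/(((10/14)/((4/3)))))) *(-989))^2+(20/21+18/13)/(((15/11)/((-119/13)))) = 169340236781138/2535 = 66800882359.42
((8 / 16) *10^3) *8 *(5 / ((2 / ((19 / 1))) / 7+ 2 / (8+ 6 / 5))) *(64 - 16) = 978880000 / 237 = 4130295.36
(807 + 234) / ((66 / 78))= 13533 / 11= 1230.27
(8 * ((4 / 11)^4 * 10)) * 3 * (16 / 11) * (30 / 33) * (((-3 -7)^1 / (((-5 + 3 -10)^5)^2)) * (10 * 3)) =-625 / 23246423442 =-0.00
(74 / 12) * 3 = 37 / 2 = 18.50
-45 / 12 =-15 / 4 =-3.75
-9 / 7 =-1.29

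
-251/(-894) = 251/894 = 0.28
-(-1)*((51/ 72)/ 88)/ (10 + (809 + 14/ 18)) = 3/ 305536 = 0.00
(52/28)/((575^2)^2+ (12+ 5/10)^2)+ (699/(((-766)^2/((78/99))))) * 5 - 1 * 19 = -14432866831453605743/759812243050726250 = -19.00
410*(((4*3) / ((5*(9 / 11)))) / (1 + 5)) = 1804 / 9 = 200.44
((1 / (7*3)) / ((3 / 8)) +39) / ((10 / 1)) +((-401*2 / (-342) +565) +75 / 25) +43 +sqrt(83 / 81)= sqrt(83) / 9 +1477715 / 2394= 618.27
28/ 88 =7/ 22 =0.32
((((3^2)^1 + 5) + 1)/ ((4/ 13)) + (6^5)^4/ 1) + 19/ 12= 10968475320189079/ 3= 3656158440063026.33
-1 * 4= -4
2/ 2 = 1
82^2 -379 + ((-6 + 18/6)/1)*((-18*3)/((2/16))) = 7641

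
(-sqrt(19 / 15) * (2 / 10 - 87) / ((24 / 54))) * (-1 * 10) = -651 * sqrt(285) / 5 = -2198.03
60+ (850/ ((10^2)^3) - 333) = -273.00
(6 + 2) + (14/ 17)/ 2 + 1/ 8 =1161/ 136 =8.54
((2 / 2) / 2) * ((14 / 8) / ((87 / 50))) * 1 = 175 / 348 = 0.50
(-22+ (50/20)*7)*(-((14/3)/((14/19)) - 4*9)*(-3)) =801/2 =400.50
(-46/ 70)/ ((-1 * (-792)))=-23/ 27720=-0.00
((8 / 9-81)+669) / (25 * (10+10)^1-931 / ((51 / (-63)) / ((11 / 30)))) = 901000 / 1410183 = 0.64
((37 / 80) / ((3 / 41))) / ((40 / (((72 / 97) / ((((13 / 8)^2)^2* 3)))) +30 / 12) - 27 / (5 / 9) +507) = 388352 / 97578121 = 0.00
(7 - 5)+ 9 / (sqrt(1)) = 11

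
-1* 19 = -19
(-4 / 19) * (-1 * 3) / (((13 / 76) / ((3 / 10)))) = 72 / 65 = 1.11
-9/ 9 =-1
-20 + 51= 31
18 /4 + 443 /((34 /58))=25847 /34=760.21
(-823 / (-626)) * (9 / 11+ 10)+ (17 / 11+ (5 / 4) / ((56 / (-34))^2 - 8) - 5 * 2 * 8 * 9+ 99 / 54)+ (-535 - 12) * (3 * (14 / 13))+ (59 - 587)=-2460351512089 / 820701024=-2997.87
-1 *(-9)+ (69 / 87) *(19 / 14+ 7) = 6345 / 406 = 15.63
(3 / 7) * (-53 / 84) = -53 / 196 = -0.27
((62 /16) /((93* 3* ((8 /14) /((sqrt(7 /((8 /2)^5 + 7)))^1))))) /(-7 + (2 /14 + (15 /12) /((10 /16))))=-49* sqrt(7217) /10095552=-0.00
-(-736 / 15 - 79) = 1921 / 15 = 128.07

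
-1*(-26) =26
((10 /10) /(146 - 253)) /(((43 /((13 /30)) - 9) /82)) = -1066 /125511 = -0.01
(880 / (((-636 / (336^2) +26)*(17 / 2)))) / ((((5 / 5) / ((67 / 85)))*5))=221878272 / 353381975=0.63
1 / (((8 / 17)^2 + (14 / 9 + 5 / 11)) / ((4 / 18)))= 6358 / 63847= 0.10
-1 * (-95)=95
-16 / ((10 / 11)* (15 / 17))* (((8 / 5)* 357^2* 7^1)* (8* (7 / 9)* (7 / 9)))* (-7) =3255349712384 / 3375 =964548062.93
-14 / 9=-1.56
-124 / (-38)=62 / 19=3.26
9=9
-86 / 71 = -1.21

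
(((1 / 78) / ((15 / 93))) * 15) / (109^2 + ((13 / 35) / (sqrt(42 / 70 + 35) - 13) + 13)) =217 * sqrt(890) / 46235455330178 + 60253214945 / 601060919292314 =0.00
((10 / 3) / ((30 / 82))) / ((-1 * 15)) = -82 / 135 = -0.61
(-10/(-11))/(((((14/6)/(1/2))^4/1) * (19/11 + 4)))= 45/134456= 0.00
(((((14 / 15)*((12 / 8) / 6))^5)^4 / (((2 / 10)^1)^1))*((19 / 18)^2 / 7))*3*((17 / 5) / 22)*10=69955019752634978591 / 82845997367760000000000000000000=0.00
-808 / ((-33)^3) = 0.02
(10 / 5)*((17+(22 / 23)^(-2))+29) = 22793 / 242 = 94.19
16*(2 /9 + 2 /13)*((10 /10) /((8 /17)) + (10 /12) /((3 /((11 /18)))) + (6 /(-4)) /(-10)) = 697048 /47385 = 14.71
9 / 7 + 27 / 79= 900 / 553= 1.63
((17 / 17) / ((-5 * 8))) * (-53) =53 / 40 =1.32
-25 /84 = -0.30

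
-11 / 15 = -0.73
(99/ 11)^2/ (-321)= -27/ 107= -0.25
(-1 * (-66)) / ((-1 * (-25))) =66 / 25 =2.64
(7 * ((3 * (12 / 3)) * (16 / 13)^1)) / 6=224 / 13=17.23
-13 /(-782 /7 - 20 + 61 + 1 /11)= 1001 /5438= 0.18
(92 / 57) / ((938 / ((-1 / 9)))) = -46 / 240597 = -0.00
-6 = -6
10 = 10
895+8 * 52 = 1311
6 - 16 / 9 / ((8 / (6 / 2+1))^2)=50 / 9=5.56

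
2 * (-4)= -8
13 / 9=1.44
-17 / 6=-2.83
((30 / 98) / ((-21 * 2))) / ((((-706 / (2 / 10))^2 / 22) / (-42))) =33 / 61058410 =0.00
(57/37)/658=57/24346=0.00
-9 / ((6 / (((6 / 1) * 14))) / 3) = -378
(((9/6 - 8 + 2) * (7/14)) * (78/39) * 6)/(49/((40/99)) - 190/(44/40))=11880/22639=0.52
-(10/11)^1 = -10/11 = -0.91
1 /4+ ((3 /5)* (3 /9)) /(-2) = 3 /20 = 0.15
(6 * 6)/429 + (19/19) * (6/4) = 453/286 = 1.58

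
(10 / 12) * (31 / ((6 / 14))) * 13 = 14105 / 18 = 783.61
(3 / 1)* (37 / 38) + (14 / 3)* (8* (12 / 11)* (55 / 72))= 11639 / 342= 34.03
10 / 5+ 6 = 8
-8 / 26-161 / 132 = -2621 / 1716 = -1.53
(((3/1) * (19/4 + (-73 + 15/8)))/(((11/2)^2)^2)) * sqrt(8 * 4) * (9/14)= -57348 * sqrt(2)/102487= -0.79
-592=-592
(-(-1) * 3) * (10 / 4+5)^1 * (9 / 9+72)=3285 / 2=1642.50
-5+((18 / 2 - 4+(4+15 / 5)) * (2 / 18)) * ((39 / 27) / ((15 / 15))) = -83 / 27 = -3.07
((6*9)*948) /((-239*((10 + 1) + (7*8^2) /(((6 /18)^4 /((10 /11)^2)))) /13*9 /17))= -152102808 /867601309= -0.18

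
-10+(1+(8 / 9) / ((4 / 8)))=-65 / 9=-7.22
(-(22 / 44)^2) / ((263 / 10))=-5 / 526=-0.01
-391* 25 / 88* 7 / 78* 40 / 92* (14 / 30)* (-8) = 16.18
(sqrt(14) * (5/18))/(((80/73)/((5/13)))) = 365 * sqrt(14)/3744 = 0.36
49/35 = 7/5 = 1.40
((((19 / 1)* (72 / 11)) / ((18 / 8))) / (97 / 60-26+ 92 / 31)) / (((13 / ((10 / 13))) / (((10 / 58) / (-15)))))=0.00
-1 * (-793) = 793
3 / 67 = 0.04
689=689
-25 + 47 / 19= -428 / 19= -22.53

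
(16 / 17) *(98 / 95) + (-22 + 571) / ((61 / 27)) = 243.97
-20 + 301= 281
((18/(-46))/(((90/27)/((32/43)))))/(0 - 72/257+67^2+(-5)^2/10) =-222048/11415468215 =-0.00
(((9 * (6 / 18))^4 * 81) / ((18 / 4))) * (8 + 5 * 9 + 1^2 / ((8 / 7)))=314199 / 4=78549.75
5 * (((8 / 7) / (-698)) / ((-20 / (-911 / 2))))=-911 / 4886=-0.19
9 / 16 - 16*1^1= -247 / 16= -15.44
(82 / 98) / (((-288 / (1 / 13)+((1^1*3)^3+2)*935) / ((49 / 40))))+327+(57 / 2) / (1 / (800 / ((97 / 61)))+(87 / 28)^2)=7122215581640363 / 21585645372520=329.95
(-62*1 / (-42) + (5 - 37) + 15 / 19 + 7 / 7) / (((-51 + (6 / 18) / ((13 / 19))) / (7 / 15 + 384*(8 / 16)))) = 86058583 / 786030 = 109.49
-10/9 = -1.11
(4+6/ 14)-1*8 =-25/ 7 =-3.57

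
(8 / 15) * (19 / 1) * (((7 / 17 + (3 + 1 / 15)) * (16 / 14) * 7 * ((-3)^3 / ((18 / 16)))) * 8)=-69029888 / 1275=-54141.09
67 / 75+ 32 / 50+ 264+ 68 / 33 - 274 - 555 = -92632 / 165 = -561.41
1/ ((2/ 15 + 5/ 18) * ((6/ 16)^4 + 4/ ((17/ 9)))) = 696320/ 611869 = 1.14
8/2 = 4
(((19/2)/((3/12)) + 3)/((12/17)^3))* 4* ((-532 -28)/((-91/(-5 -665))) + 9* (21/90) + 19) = -107415557281/56160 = -1912670.18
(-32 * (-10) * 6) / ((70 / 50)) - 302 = 7486 / 7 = 1069.43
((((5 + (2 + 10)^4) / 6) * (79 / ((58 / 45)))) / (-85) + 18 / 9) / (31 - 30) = -4911673 / 1972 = -2490.71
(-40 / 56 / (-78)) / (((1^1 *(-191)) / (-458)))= 1145 / 52143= 0.02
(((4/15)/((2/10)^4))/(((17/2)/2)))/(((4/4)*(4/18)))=3000/17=176.47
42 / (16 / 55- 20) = -1155 / 542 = -2.13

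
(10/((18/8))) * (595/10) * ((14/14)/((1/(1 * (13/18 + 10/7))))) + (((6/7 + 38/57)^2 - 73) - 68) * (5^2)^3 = -2166275.06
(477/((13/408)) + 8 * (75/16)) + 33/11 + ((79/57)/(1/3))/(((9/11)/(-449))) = 56594029/4446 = 12729.20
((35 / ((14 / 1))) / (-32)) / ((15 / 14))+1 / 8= 5 / 96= 0.05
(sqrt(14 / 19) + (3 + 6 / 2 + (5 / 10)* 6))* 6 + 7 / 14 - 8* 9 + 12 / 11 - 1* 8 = -537 / 22 + 6* sqrt(266) / 19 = -19.26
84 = 84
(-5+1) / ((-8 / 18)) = 9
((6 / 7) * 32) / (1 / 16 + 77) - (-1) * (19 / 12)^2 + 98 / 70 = 4.26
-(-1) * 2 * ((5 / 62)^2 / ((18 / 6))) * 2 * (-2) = -0.02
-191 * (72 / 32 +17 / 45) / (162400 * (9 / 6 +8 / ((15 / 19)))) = -90343 / 340065600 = -0.00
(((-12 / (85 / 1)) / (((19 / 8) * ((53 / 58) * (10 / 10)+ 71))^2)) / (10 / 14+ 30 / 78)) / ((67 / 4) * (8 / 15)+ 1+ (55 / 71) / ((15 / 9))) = -894231936 / 2111314815036175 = -0.00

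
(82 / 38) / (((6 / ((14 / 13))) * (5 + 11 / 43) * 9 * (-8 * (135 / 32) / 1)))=-24682 / 101735595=-0.00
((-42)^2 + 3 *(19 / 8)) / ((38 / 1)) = 14169 / 304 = 46.61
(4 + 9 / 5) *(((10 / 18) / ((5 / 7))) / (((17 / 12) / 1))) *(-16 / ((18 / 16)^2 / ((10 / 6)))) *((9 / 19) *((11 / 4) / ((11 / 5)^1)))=-1039360 / 26163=-39.73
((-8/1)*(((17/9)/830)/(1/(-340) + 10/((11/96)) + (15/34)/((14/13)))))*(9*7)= -311542/23815273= -0.01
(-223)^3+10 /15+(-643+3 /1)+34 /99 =-1097930393 /99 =-11090205.99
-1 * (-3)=3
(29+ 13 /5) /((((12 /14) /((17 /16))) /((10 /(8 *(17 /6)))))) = 17.28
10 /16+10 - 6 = 37 /8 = 4.62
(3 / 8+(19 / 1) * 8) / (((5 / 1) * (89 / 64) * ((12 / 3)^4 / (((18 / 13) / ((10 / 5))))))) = 10971 / 185120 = 0.06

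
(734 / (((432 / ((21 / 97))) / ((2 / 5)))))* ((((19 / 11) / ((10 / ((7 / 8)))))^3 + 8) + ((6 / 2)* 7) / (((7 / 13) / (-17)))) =-382234494371849 / 3966167040000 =-96.37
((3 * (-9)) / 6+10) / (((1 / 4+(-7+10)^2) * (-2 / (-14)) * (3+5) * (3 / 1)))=0.17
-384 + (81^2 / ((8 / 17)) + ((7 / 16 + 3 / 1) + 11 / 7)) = 1519071 / 112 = 13563.13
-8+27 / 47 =-349 / 47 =-7.43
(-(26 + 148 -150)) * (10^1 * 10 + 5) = -2520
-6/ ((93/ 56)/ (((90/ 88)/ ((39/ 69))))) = -28980/ 4433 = -6.54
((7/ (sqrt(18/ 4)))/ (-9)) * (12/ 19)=-28 * sqrt(2)/ 171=-0.23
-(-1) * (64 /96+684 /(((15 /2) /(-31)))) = -42398 /15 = -2826.53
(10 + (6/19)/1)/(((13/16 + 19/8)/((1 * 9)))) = 9408/323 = 29.13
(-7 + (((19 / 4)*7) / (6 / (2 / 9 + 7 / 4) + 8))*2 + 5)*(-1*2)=-901 / 112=-8.04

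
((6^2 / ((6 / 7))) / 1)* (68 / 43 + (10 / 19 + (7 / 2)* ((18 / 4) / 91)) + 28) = 1271.79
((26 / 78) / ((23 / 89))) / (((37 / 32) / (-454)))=-1292992 / 2553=-506.46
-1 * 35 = -35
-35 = -35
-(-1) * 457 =457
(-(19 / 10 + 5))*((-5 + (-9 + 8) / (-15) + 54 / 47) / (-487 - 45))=-15341 / 312550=-0.05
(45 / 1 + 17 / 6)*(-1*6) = -287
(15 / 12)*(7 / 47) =35 / 188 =0.19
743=743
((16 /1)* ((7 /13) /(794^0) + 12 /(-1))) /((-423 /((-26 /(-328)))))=596 /17343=0.03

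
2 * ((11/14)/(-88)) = -1/56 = -0.02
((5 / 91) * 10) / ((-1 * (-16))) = 25 / 728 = 0.03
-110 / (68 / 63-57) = 6930 / 3523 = 1.97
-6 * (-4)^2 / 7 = -96 / 7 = -13.71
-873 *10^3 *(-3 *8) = 20952000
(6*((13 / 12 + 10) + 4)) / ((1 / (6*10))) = 5430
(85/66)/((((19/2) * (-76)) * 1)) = -85/47652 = -0.00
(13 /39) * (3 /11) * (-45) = -45 /11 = -4.09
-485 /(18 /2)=-485 /9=-53.89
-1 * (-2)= 2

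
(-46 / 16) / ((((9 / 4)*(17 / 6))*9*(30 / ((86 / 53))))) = -989 / 364905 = -0.00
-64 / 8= -8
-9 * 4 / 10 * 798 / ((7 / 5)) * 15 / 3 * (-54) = 554040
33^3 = 35937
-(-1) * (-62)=-62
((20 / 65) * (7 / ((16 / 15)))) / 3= 35 / 52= 0.67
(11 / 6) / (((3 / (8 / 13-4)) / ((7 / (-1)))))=1694 / 117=14.48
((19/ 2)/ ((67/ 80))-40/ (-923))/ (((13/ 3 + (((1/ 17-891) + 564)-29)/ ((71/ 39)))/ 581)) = -34.60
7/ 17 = 0.41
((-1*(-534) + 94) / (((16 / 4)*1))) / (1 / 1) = 157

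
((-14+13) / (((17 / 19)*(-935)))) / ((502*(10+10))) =19 / 159585800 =0.00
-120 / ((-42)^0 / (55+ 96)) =-18120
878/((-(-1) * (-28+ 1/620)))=-544360/17359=-31.36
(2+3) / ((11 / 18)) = 90 / 11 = 8.18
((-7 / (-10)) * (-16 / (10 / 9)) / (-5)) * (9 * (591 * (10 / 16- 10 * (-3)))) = 16419753 / 50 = 328395.06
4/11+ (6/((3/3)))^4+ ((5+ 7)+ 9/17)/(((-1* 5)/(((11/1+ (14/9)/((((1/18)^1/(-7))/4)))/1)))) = 3023239/935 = 3233.41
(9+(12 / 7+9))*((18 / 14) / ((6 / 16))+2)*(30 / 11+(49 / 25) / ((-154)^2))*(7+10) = 735493287 / 148225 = 4962.01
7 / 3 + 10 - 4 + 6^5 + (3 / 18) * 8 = 23357 / 3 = 7785.67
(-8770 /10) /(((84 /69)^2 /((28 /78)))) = -463933 /2184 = -212.42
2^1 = 2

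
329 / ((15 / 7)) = 2303 / 15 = 153.53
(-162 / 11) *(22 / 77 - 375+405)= -34344 / 77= -446.03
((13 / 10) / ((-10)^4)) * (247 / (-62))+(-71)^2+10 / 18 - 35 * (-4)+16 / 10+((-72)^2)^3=7773725367543251101 / 55800000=139314074687.16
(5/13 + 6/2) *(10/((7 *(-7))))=-440/637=-0.69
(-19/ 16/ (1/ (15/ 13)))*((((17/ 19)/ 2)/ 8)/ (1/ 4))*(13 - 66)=13515/ 832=16.24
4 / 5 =0.80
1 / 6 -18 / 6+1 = -1.83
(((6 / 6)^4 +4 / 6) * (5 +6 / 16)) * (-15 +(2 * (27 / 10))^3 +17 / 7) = 5451583 / 4200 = 1298.00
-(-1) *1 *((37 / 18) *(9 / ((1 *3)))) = 37 / 6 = 6.17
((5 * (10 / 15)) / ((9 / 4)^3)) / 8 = 80 / 2187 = 0.04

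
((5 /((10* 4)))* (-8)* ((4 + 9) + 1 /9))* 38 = -4484 /9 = -498.22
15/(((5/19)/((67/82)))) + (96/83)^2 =27064803/564898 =47.91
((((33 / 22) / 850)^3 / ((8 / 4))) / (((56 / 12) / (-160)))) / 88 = -81 / 75660200000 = -0.00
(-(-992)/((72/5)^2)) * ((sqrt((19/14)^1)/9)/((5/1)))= 155 * sqrt(266)/20412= 0.12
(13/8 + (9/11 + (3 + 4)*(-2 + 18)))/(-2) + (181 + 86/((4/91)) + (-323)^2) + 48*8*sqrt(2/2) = 18795617/176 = 106793.28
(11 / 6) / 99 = 1 / 54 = 0.02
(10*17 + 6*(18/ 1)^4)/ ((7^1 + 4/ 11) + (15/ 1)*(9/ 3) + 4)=11177.88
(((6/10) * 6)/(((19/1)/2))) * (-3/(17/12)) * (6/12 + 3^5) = -315576/1615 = -195.40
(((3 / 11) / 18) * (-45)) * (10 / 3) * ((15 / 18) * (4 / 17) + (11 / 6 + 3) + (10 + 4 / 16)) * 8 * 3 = -833.42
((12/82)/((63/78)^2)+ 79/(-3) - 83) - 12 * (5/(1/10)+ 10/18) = -4313980/6027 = -715.78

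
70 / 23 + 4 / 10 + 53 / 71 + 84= 720071 / 8165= 88.19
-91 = -91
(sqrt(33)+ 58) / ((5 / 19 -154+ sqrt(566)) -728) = -(sqrt(33)+ 58) / (16753 / 19 -sqrt(566)) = -0.07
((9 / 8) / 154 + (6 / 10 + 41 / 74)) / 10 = 264697 / 2279200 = 0.12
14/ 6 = 7/ 3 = 2.33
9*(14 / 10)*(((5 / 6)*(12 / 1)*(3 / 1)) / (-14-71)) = -378 / 85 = -4.45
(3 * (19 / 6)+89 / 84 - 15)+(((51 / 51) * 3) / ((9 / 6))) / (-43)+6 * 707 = 15305897 / 3612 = 4237.51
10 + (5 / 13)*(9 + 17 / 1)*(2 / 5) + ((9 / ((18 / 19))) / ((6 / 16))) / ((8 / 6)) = 33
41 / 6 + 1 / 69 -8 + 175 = 7997 / 46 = 173.85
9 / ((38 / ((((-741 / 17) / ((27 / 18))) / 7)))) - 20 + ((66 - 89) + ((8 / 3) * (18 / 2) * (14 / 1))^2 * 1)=112852.02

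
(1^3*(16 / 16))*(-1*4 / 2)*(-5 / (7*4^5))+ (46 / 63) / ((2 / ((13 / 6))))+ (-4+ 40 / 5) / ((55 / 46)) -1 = 16700417 / 5322240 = 3.14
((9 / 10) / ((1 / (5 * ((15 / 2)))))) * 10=675 / 2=337.50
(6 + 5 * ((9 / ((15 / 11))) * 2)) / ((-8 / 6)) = -54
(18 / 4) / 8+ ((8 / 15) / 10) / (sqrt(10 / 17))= 2*sqrt(170) / 375+ 9 / 16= 0.63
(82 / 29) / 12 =41 / 174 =0.24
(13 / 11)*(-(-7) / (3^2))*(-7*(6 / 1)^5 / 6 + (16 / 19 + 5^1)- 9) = -5230316 / 627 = -8341.81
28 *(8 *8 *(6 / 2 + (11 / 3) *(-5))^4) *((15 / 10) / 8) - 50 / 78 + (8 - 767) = 6518909302 / 351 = 18572391.17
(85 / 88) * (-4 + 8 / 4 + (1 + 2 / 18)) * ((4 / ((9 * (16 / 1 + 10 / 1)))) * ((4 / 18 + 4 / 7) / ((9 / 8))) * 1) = -68000 / 6567561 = -0.01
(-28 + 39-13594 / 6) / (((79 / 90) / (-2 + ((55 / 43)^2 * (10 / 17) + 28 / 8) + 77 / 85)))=-21483972372 / 2483207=-8651.70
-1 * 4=-4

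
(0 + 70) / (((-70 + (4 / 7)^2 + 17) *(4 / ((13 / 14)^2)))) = -5915 / 20648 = -0.29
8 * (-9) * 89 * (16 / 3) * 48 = -1640448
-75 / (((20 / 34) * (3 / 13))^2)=-48841 / 12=-4070.08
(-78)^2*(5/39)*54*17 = 716040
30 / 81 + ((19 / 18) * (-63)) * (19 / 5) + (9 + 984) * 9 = 2344861 / 270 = 8684.67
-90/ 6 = -15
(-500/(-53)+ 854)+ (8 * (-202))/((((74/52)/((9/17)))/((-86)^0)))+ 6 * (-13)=6142380/33337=184.25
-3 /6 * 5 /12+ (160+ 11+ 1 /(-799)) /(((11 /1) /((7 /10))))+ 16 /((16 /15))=27077227 /1054680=25.67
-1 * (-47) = 47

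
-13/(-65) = 1/5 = 0.20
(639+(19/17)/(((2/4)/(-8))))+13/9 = 95252/153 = 622.56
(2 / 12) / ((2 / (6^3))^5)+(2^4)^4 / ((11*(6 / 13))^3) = 88005423157760 / 35937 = 2448880628.82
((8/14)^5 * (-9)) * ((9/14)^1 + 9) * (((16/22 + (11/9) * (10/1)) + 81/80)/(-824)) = 1706076/19042331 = 0.09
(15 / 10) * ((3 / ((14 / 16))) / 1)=5.14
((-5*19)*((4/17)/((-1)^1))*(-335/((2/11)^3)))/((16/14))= -296513525/272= -1090123.25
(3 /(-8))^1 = -3 /8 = -0.38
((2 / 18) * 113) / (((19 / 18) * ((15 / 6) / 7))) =3164 / 95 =33.31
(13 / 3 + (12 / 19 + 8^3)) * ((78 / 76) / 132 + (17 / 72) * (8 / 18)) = 449813755 / 7719624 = 58.27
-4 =-4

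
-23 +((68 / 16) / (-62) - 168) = -47385 / 248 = -191.07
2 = 2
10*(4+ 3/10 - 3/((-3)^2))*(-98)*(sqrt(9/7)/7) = -238*sqrt(7) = -629.69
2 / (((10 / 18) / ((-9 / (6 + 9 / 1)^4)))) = -2 / 3125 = -0.00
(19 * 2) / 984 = 19 / 492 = 0.04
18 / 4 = 4.50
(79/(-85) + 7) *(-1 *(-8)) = 48.56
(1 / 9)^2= 1 / 81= 0.01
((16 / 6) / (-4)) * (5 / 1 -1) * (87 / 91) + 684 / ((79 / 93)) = 5770364 / 7189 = 802.67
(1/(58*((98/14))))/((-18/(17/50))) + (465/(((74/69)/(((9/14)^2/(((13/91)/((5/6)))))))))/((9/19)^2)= 4658.42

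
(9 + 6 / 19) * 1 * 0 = 0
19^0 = 1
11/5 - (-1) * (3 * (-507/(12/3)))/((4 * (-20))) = 445/64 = 6.95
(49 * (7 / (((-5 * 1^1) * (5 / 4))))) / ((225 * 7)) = -196 / 5625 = -0.03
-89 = -89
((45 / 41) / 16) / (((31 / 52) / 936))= 136890 / 1271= 107.70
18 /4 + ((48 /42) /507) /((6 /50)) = 96223 /21294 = 4.52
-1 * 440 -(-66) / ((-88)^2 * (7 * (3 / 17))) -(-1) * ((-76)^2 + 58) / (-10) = -12608203 / 12320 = -1023.39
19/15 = 1.27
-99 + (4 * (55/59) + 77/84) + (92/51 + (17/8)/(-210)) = -155968511/1685040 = -92.56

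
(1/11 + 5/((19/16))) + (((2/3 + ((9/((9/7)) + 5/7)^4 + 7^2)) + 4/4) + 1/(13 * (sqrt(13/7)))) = sqrt(91)/169 + 5414166577/1505427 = 3596.49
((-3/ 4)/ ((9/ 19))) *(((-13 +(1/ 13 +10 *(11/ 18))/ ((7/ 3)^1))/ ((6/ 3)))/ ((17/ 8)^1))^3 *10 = 68537607500000/ 299885840163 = 228.55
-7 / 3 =-2.33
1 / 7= 0.14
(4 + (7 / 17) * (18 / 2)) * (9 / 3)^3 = 3537 / 17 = 208.06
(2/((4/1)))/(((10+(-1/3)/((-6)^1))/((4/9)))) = 4/181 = 0.02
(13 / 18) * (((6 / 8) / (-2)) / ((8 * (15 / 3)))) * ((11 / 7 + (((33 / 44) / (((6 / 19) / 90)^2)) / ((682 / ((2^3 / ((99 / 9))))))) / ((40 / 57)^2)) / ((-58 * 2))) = 583223485 / 74853875712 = 0.01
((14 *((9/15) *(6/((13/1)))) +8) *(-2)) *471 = -727224/65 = -11188.06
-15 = -15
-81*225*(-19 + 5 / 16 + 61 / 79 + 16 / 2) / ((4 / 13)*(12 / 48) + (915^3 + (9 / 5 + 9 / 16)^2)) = 1187752410000 / 5035164956391067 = 0.00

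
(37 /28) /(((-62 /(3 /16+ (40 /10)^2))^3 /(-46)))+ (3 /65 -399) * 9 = -455525466338633 /126904893440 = -3589.50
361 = 361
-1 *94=-94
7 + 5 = 12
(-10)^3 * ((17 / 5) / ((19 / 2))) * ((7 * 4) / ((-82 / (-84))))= -7996800 / 779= -10265.47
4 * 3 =12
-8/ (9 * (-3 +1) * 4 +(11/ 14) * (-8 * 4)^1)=7/ 85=0.08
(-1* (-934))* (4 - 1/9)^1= 32690/9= 3632.22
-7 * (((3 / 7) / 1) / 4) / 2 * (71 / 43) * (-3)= 639 / 344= 1.86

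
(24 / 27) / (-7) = -8 / 63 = -0.13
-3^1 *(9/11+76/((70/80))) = -20253/77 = -263.03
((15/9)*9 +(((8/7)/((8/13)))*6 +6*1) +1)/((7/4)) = 928/49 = 18.94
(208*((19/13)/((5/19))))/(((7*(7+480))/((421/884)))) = 607924/3766945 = 0.16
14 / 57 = 0.25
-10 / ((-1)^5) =10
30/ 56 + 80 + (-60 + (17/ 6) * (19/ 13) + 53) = 84823/ 1092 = 77.68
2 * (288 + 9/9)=578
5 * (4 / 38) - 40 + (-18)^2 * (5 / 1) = 30030 / 19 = 1580.53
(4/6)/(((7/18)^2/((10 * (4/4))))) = 2160/49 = 44.08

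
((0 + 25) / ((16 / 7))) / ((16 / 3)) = 525 / 256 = 2.05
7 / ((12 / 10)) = 35 / 6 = 5.83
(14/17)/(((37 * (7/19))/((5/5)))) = 38/629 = 0.06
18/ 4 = 9/ 2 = 4.50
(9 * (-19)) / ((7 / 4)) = -684 / 7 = -97.71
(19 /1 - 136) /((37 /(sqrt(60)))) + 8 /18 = 4 /9 - 234 *sqrt(15) /37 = -24.05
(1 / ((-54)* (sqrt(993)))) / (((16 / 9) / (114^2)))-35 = -39.30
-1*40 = -40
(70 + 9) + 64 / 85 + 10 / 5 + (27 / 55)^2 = 4216538 / 51425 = 81.99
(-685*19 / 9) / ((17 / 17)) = -13015 / 9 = -1446.11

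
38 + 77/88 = 311/8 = 38.88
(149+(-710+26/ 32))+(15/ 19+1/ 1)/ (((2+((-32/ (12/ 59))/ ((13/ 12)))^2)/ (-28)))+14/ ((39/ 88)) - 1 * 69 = -4209618930845/ 7044206832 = -597.60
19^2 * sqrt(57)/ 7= 361 * sqrt(57)/ 7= 389.36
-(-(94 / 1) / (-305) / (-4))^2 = -2209 / 372100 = -0.01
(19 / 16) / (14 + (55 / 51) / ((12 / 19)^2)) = 8721 / 122671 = 0.07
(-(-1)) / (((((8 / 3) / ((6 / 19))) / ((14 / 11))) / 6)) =189 / 209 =0.90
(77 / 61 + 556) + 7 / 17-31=526.67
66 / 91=0.73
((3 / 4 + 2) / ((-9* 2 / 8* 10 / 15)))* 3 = -11 / 2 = -5.50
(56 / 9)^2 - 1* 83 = -3587 / 81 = -44.28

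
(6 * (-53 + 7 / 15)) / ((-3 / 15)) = 1576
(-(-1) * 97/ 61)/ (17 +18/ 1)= 97/ 2135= 0.05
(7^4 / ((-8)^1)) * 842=-1010821 / 4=-252705.25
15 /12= 5 /4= 1.25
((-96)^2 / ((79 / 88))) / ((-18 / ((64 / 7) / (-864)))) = 90112 / 14931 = 6.04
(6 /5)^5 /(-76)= -1944 /59375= -0.03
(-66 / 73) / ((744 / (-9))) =99 / 9052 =0.01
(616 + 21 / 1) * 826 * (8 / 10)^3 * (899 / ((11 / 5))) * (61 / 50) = 923334333376 / 6875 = 134303175.76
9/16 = 0.56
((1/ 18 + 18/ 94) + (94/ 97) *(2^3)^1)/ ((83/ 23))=15098695/ 6811146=2.22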